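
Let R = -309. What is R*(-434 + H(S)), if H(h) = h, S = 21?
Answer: 127617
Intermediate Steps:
R*(-434 + H(S)) = -309*(-434 + 21) = -309*(-413) = 127617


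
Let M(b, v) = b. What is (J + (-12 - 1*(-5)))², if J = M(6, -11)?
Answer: 1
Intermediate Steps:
J = 6
(J + (-12 - 1*(-5)))² = (6 + (-12 - 1*(-5)))² = (6 + (-12 + 5))² = (6 - 7)² = (-1)² = 1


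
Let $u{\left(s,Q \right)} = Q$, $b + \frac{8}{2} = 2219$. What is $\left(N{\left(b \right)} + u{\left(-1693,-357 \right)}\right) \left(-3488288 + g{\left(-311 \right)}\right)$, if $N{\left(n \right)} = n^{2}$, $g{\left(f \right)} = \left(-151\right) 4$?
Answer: $-17116043618256$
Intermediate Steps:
$b = 2215$ ($b = -4 + 2219 = 2215$)
$g{\left(f \right)} = -604$
$\left(N{\left(b \right)} + u{\left(-1693,-357 \right)}\right) \left(-3488288 + g{\left(-311 \right)}\right) = \left(2215^{2} - 357\right) \left(-3488288 - 604\right) = \left(4906225 - 357\right) \left(-3488892\right) = 4905868 \left(-3488892\right) = -17116043618256$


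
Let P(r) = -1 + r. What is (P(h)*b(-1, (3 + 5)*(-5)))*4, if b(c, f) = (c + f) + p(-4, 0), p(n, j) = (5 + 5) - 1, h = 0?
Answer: 128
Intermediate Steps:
p(n, j) = 9 (p(n, j) = 10 - 1 = 9)
b(c, f) = 9 + c + f (b(c, f) = (c + f) + 9 = 9 + c + f)
(P(h)*b(-1, (3 + 5)*(-5)))*4 = ((-1 + 0)*(9 - 1 + (3 + 5)*(-5)))*4 = -(9 - 1 + 8*(-5))*4 = -(9 - 1 - 40)*4 = -1*(-32)*4 = 32*4 = 128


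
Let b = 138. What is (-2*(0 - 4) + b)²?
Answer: 21316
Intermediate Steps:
(-2*(0 - 4) + b)² = (-2*(0 - 4) + 138)² = (-2*(-4) + 138)² = (8 + 138)² = 146² = 21316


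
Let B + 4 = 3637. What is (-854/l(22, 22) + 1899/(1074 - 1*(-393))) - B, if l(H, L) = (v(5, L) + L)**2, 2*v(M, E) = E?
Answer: -644792354/177507 ≈ -3632.5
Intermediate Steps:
v(M, E) = E/2
B = 3633 (B = -4 + 3637 = 3633)
l(H, L) = 9*L**2/4 (l(H, L) = (L/2 + L)**2 = (3*L/2)**2 = 9*L**2/4)
(-854/l(22, 22) + 1899/(1074 - 1*(-393))) - B = (-854/((9/4)*22**2) + 1899/(1074 - 1*(-393))) - 1*3633 = (-854/((9/4)*484) + 1899/(1074 + 393)) - 3633 = (-854/1089 + 1899/1467) - 3633 = (-854*1/1089 + 1899*(1/1467)) - 3633 = (-854/1089 + 211/163) - 3633 = 90577/177507 - 3633 = -644792354/177507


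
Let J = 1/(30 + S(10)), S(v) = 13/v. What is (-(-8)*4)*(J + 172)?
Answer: 1723072/313 ≈ 5505.0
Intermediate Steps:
J = 10/313 (J = 1/(30 + 13/10) = 1/(313/10) = 10/313 ≈ 0.031949)
(-(-8)*4)*(J + 172) = (-(-8)*4)*(10/313 + 172) = -1*(-32)*(53846/313) = 32*(53846/313) = 1723072/313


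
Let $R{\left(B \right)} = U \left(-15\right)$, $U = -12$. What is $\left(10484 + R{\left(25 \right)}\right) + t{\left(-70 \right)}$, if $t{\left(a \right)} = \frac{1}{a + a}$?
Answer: $\frac{1492959}{140} \approx 10664.0$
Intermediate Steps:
$t{\left(a \right)} = \frac{1}{2 a}$
$R{\left(B \right)} = 180$ ($R{\left(B \right)} = \left(-12\right) \left(-15\right) = 180$)
$\left(10484 + R{\left(25 \right)}\right) + t{\left(-70 \right)} = \left(10484 + 180\right) + \frac{1}{2 \left(-70\right)} = 10664 + \frac{1}{2} \left(- \frac{1}{70}\right) = 10664 - \frac{1}{140} = \frac{1492959}{140}$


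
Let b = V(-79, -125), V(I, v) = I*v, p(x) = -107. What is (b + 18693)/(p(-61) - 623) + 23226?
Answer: 8463206/365 ≈ 23187.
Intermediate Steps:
b = 9875 (b = -79*(-125) = 9875)
(b + 18693)/(p(-61) - 623) + 23226 = (9875 + 18693)/(-107 - 623) + 23226 = 28568/(-730) + 23226 = 28568*(-1/730) + 23226 = -14284/365 + 23226 = 8463206/365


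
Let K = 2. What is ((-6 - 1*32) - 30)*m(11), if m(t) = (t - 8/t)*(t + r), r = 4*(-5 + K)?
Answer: 7684/11 ≈ 698.54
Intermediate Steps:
r = -12 (r = 4*(-5 + 2) = 4*(-3) = -12)
m(t) = (-12 + t)*(t - 8/t) (m(t) = (t - 8/t)*(t - 12) = (t - 8/t)*(-12 + t) = (-12 + t)*(t - 8/t))
((-6 - 1*32) - 30)*m(11) = ((-6 - 1*32) - 30)*(-8 + 11² - 12*11 + 96/11) = ((-6 - 32) - 30)*(-8 + 121 - 132 + 96*(1/11)) = (-38 - 30)*(-8 + 121 - 132 + 96/11) = -68*(-113/11) = 7684/11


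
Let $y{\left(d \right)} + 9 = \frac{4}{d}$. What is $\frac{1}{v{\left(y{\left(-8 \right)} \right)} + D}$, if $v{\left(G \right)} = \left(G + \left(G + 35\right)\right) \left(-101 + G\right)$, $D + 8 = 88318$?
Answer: $\frac{1}{86542} \approx 1.1555 \cdot 10^{-5}$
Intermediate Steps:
$y{\left(d \right)} = -9 + \frac{4}{d}$
$D = 88310$ ($D = -8 + 88318 = 88310$)
$v{\left(G \right)} = \left(-101 + G\right) \left(35 + 2 G\right)$ ($v{\left(G \right)} = \left(G + \left(35 + G\right)\right) \left(-101 + G\right) = \left(35 + 2 G\right) \left(-101 + G\right) = \left(-101 + G\right) \left(35 + 2 G\right)$)
$\frac{1}{v{\left(y{\left(-8 \right)} \right)} + D} = \frac{1}{\left(-3535 - 167 \left(-9 + \frac{4}{-8}\right) + 2 \left(-9 + \frac{4}{-8}\right)^{2}\right) + 88310} = \frac{1}{\left(-3535 - 167 \left(-9 + 4 \left(- \frac{1}{8}\right)\right) + 2 \left(-9 + 4 \left(- \frac{1}{8}\right)\right)^{2}\right) + 88310} = \frac{1}{\left(-3535 - 167 \left(-9 - \frac{1}{2}\right) + 2 \left(-9 - \frac{1}{2}\right)^{2}\right) + 88310} = \frac{1}{\left(-3535 - - \frac{3173}{2} + 2 \left(- \frac{19}{2}\right)^{2}\right) + 88310} = \frac{1}{\left(-3535 + \frac{3173}{2} + 2 \cdot \frac{361}{4}\right) + 88310} = \frac{1}{\left(-3535 + \frac{3173}{2} + \frac{361}{2}\right) + 88310} = \frac{1}{-1768 + 88310} = \frac{1}{86542}$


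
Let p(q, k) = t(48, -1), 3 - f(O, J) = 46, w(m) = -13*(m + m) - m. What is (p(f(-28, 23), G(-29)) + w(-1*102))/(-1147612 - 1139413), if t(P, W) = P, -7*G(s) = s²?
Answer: -2802/2287025 ≈ -0.0012252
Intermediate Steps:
G(s) = -s²/7
w(m) = -27*m (w(m) = -26*m - m = -27*m)
f(O, J) = -43 (f(O, J) = 3 - 1*46 = 3 - 46 = -43)
p(q, k) = 48
(p(f(-28, 23), G(-29)) + w(-1*102))/(-1147612 - 1139413) = (48 - (-27)*102)/(-1147612 - 1139413) = (48 - 27*(-102))/(-2287025) = (48 + 2754)*(-1/2287025) = 2802*(-1/2287025) = -2802/2287025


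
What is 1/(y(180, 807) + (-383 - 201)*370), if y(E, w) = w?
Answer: -1/215273 ≈ -4.6453e-6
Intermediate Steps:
1/(y(180, 807) + (-383 - 201)*370) = 1/(807 + (-383 - 201)*370) = 1/(807 - 584*370) = 1/(807 - 216080) = 1/(-215273) = -1/215273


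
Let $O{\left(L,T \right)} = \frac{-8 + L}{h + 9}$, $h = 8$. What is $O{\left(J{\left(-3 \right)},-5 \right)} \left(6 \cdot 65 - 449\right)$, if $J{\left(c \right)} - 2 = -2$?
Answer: $\frac{472}{17} \approx 27.765$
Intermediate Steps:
$J{\left(c \right)} = 0$ ($J{\left(c \right)} = 2 - 2 = 0$)
$O{\left(L,T \right)} = - \frac{8}{17} + \frac{L}{17}$ ($O{\left(L,T \right)} = \frac{-8 + L}{8 + 9} = \frac{-8 + L}{17} = \left(-8 + L\right) \frac{1}{17} = - \frac{8}{17} + \frac{L}{17}$)
$O{\left(J{\left(-3 \right)},-5 \right)} \left(6 \cdot 65 - 449\right) = \left(- \frac{8}{17} + \frac{1}{17} \cdot 0\right) \left(6 \cdot 65 - 449\right) = \left(- \frac{8}{17} + 0\right) \left(390 - 449\right) = \left(- \frac{8}{17}\right) \left(-59\right) = \frac{472}{17}$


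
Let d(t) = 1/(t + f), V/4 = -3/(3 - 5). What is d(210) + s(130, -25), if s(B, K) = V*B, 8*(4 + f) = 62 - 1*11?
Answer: 1325228/1699 ≈ 780.00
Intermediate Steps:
f = 19/8 (f = -4 + (62 - 1*11)/8 = -4 + (62 - 11)/8 = -4 + (⅛)*51 = -4 + 51/8 = 19/8 ≈ 2.3750)
V = 6 (V = 4*(-3/(3 - 5)) = 4*(-3/(-2)) = 4*(-3*(-½)) = 4*(3/2) = 6)
s(B, K) = 6*B
d(t) = 1/(19/8 + t) (d(t) = 1/(t + 19/8) = 1/(19/8 + t))
d(210) + s(130, -25) = 8/(19 + 8*210) + 6*130 = 8/(19 + 1680) + 780 = 8/1699 + 780 = 1325228/1699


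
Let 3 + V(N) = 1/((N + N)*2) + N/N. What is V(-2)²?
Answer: 289/64 ≈ 4.5156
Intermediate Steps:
V(N) = -2 + 1/(4*N) (V(N) = -3 + (1/((N + N)*2) + N/N) = -3 + ((½)/(2*N) + 1) = -3 + ((1/(2*N))*(½) + 1) = -3 + (1/(4*N) + 1) = -3 + (1 + 1/(4*N)) = -2 + 1/(4*N))
V(-2)² = (-2 + (¼)/(-2))² = (-2 + (¼)*(-½))² = (-2 - ⅛)² = (-17/8)² = 289/64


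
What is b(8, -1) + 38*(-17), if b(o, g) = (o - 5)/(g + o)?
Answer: -4519/7 ≈ -645.57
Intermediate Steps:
b(o, g) = (-5 + o)/(g + o)
b(8, -1) + 38*(-17) = (-5 + 8)/(-1 + 8) + 38*(-17) = 3/7 - 646 = -4519/7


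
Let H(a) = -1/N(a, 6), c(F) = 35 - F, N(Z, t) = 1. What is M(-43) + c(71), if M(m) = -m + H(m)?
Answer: 6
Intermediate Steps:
H(a) = -1 (H(a) = -1/1 = -1*1 = -1)
M(m) = -1 - m (M(m) = -m - 1 = -1 - m)
M(-43) + c(71) = (-1 - 1*(-43)) + (35 - 1*71) = (-1 + 43) + (35 - 71) = 42 - 36 = 6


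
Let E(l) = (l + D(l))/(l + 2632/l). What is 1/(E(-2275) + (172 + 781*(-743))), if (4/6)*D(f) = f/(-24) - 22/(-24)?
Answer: -11836016/6866191994301 ≈ -1.7238e-6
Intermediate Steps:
D(f) = 11/8 - f/16 (D(f) = 3*(f/(-24) - 22/(-24))/2 = 3*(f*(-1/24) - 22*(-1/24))/2 = 3*(-f/24 + 11/12)/2 = 3*(11/12 - f/24)/2 = 11/8 - f/16)
E(l) = (11/8 + 15*l/16)/(l + 2632/l) (E(l) = (l + (11/8 - l/16))/(l + 2632/l) = (11/8 + 15*l/16)/(l + 2632/l))
1/(E(-2275) + (172 + 781*(-743))) = 1/((1/16)*(-2275)*(22 + 15*(-2275))/(2632 + (-2275)²) + (172 + 781*(-743))) = 1/((1/16)*(-2275)*(22 - 34125)/(2632 + 5175625) + (172 - 580283)) = 1/((1/16)*(-2275)*(-34103)/5178257 - 580111) = 1/((1/16)*(-2275)*(1/5178257)*(-34103) - 580111) = 1/(11083475/11836016 - 580111) = 1/(-6866191994301/11836016) = -11836016/6866191994301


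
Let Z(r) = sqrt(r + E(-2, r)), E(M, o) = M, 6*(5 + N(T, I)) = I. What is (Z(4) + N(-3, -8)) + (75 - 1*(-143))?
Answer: 635/3 + sqrt(2) ≈ 213.08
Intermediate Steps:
N(T, I) = -5 + I/6
Z(r) = sqrt(-2 + r) (Z(r) = sqrt(r - 2) = sqrt(-2 + r))
(Z(4) + N(-3, -8)) + (75 - 1*(-143)) = (sqrt(-2 + 4) + (-5 + (1/6)*(-8))) + (75 - 1*(-143)) = (sqrt(2) + (-5 - 4/3)) + (75 + 143) = (sqrt(2) - 19/3) + 218 = (-19/3 + sqrt(2)) + 218 = 635/3 + sqrt(2)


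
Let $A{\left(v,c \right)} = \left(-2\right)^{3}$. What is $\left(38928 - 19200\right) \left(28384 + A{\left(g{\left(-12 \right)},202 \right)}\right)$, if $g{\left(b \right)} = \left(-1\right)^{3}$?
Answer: $559801728$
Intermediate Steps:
$g{\left(b \right)} = -1$
$A{\left(v,c \right)} = -8$
$\left(38928 - 19200\right) \left(28384 + A{\left(g{\left(-12 \right)},202 \right)}\right) = \left(38928 - 19200\right) \left(28384 - 8\right) = 19728 \cdot 28376 = 559801728$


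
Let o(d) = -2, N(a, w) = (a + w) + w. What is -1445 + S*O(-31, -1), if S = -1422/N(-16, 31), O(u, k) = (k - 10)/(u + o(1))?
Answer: -33472/23 ≈ -1455.3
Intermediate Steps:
N(a, w) = a + 2*w
O(u, k) = (-10 + k)/(-2 + u) (O(u, k) = (k - 10)/(u - 2) = (-10 + k)/(-2 + u))
S = -711/23 (S = -1422/(-16 + 2*31) = -1422/(-16 + 62) = -1422/46 = -1422*1/46 = -711/23 ≈ -30.913)
-1445 + S*O(-31, -1) = -1445 - 711*(-10 - 1)/(23*(-2 - 31)) = -1445 - 711*(-11)/(23*(-33)) = -1445 - (-237)*(-11)/253 = -1445 - 711/23*⅓ = -1445 - 237/23 = -33472/23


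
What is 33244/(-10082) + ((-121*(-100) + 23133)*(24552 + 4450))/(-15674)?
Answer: -151508611451/2323901 ≈ -65196.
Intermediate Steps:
33244/(-10082) + ((-121*(-100) + 23133)*(24552 + 4450))/(-15674) = 33244*(-1/10082) + ((12100 + 23133)*29002)*(-1/15674) = -16622/5041 + (35233*29002)*(-1/15674) = -16622/5041 + 1021827466*(-1/15674) = -16622/5041 - 30053749/461 = -151508611451/2323901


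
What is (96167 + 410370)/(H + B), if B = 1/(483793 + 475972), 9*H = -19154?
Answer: -4375408354245/18383338801 ≈ -238.01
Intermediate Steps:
H = -19154/9 (H = (⅑)*(-19154) = -19154/9 ≈ -2128.2)
B = 1/959765 ≈ 1.0419e-6
(96167 + 410370)/(H + B) = (96167 + 410370)/(-19154/9 + 1/959765) = 506537/(-18383338801/8637885) = 506537*(-8637885/18383338801) = -4375408354245/18383338801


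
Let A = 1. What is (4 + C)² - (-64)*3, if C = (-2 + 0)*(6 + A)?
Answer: 292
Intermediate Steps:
C = -14 (C = (-2 + 0)*(6 + 1) = -2*7 = -14)
(4 + C)² - (-64)*3 = (4 - 14)² - (-64)*3 = (-10)² - 8*(-24) = 100 + 192 = 292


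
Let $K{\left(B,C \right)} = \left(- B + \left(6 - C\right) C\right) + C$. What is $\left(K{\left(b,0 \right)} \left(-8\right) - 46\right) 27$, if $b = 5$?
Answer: $-162$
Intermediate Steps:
$K{\left(B,C \right)} = C - B + C \left(6 - C\right)$ ($K{\left(B,C \right)} = \left(- B + C \left(6 - C\right)\right) + C = C - B + C \left(6 - C\right)$)
$\left(K{\left(b,0 \right)} \left(-8\right) - 46\right) 27 = \left(\left(\left(-1\right) 5 - 0^{2} + 7 \cdot 0\right) \left(-8\right) - 46\right) 27 = \left(\left(-5 - 0 + 0\right) \left(-8\right) - 46\right) 27 = \left(\left(-5 + 0 + 0\right) \left(-8\right) - 46\right) 27 = \left(\left(-5\right) \left(-8\right) - 46\right) 27 = \left(40 - 46\right) 27 = \left(-6\right) 27 = -162$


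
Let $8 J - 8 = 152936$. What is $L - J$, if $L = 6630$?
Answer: $-12488$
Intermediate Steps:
$J = 19118$ ($J = 1 + \frac{1}{8} \cdot 152936 = 1 + 19117 = 19118$)
$L - J = 6630 - 19118 = -12488$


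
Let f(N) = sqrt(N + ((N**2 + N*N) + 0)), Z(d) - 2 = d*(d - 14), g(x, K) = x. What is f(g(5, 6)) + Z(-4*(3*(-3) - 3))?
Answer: 1634 + sqrt(55) ≈ 1641.4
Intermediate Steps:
Z(d) = 2 + d*(-14 + d) (Z(d) = 2 + d*(d - 14) = 2 + d*(-14 + d))
f(N) = sqrt(N + 2*N**2) (f(N) = sqrt(N + ((N**2 + N**2) + 0)) = sqrt(N + (2*N**2 + 0)) = sqrt(N + 2*N**2))
f(g(5, 6)) + Z(-4*(3*(-3) - 3)) = sqrt(5*(1 + 2*5)) + (2 + (-4*(3*(-3) - 3))**2 - (-56)*(3*(-3) - 3)) = sqrt(5*(1 + 10)) + (2 + (-4*(-9 - 3))**2 - (-56)*(-9 - 3)) = sqrt(5*11) + (2 + (-4*(-12))**2 - (-56)*(-12)) = sqrt(55) + (2 + 48**2 - 14*48) = sqrt(55) + (2 + 2304 - 672) = sqrt(55) + 1634 = 1634 + sqrt(55)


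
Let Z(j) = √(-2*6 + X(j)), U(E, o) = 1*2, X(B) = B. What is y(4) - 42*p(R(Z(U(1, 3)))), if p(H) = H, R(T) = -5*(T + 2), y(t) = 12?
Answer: 432 + 210*I*√10 ≈ 432.0 + 664.08*I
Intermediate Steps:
U(E, o) = 2
Z(j) = √(-12 + j) (Z(j) = √(-2*6 + j) = √(-12 + j))
R(T) = -10 - 5*T (R(T) = -5*(2 + T) = -10 - 5*T)
y(4) - 42*p(R(Z(U(1, 3)))) = 12 - 42*(-10 - 5*√(-12 + 2)) = 12 - 42*(-10 - 5*I*√10) = 12 + (420 + 210*I*√10) = 432 + 210*I*√10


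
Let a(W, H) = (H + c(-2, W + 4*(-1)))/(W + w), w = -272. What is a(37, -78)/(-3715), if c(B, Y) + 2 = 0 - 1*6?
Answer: -86/873025 ≈ -9.8508e-5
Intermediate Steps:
c(B, Y) = -8 (c(B, Y) = -2 + (0 - 1*6) = -2 + (0 - 6) = -2 - 6 = -8)
a(W, H) = (-8 + H)/(-272 + W) (a(W, H) = (H - 8)/(W - 272) = (-8 + H)/(-272 + W))
a(37, -78)/(-3715) = ((-8 - 78)/(-272 + 37))/(-3715) = (-86/(-235))*(-1/3715) = -1/235*(-86)*(-1/3715) = (86/235)*(-1/3715) = -86/873025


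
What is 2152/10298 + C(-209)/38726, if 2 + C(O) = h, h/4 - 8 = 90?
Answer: 21838643/99700087 ≈ 0.21904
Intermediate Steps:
h = 392 (h = 32 + 4*90 = 32 + 360 = 392)
C(O) = 390 (C(O) = -2 + 392 = 390)
2152/10298 + C(-209)/38726 = 2152/10298 + 390/38726 = 2152*(1/10298) + 390*(1/38726) = 1076/5149 + 195/19363 = 21838643/99700087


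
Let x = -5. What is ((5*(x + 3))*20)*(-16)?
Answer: 3200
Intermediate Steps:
((5*(x + 3))*20)*(-16) = ((5*(-5 + 3))*20)*(-16) = ((5*(-2))*20)*(-16) = -10*20*(-16) = -200*(-16) = 3200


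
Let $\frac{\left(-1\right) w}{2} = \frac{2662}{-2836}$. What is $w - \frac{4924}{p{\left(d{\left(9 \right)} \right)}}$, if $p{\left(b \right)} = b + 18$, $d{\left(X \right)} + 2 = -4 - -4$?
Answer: $- \frac{867455}{2836} \approx -305.87$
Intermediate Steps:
$d{\left(X \right)} = -2$ ($d{\left(X \right)} = -2 - 0 = -2 + \left(-4 + 4\right) = -2 + 0 = -2$)
$w = \frac{1331}{709}$ ($w = - 2 \frac{2662}{-2836} = - 2 \cdot 2662 \left(- \frac{1}{2836}\right) = \left(-2\right) \left(- \frac{1331}{1418}\right) = \frac{1331}{709} \approx 1.8773$)
$p{\left(b \right)} = 18 + b$
$w - \frac{4924}{p{\left(d{\left(9 \right)} \right)}} = \frac{1331}{709} - \frac{4924}{18 - 2} = \frac{1331}{709} - \frac{4924}{16} = \frac{1331}{709} - 4924 \cdot \frac{1}{16} = \frac{1331}{709} - \frac{1231}{4} = - \frac{867455}{2836}$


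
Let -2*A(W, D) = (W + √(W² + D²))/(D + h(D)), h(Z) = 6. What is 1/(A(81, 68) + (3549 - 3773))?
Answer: -1229621/276105276 + 37*√11185/276105276 ≈ -0.0044393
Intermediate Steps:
A(W, D) = -(W + √(D² + W²))/(2*(6 + D)) (A(W, D) = -(W + √(W² + D²))/(2*(D + 6)) = -(W + √(D² + W²))/(2*(6 + D)))
1/(A(81, 68) + (3549 - 3773)) = 1/((-1*81 - √(68² + 81²))/(2*(6 + 68)) + (3549 - 3773)) = 1/((½)*(-81 - √(4624 + 6561))/74 - 224) = 1/((½)*(1/74)*(-81 - √11185) - 224) = 1/((-81/148 - √11185/148) - 224) = 1/(-33233/148 - √11185/148)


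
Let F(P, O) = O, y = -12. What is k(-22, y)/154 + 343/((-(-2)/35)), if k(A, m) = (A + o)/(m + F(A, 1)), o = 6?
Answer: 10168251/1694 ≈ 6002.5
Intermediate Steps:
k(A, m) = (6 + A)/(1 + m) (k(A, m) = (A + 6)/(m + 1) = (6 + A)/(1 + m))
k(-22, y)/154 + 343/((-(-2)/35)) = ((6 - 22)/(1 - 12))/154 + 343/((-(-2)/35)) = (-16/(-11))*(1/154) + 343/((-(-2)/35)) = -1/11*(-16)*(1/154) + 343/((-2*(-1/35))) = (16/11)*(1/154) + 343/(2/35) = 8/847 + 343*(35/2) = 8/847 + 12005/2 = 10168251/1694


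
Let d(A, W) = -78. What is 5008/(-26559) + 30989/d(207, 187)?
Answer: -21113525/53118 ≈ -397.48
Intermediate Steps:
5008/(-26559) + 30989/d(207, 187) = 5008/(-26559) + 30989/(-78) = 5008*(-1/26559) + 30989*(-1/78) = -5008/26559 - 30989/78 = -21113525/53118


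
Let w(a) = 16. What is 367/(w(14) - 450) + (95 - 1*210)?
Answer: -50277/434 ≈ -115.85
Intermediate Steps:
367/(w(14) - 450) + (95 - 1*210) = 367/(16 - 450) + (95 - 1*210) = 367/(-434) + (95 - 210) = 367*(-1/434) - 115 = -367/434 - 115 = -50277/434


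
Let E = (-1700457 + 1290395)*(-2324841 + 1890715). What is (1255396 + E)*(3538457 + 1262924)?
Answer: 854741035185298248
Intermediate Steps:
E = 178018575812 (E = -410062*(-434126) = 178018575812)
(1255396 + E)*(3538457 + 1262924) = (1255396 + 178018575812)*(3538457 + 1262924) = 178019831208*4801381 = 854741035185298248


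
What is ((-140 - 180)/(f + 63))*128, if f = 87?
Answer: -4096/15 ≈ -273.07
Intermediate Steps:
((-140 - 180)/(f + 63))*128 = ((-140 - 180)/(87 + 63))*128 = -320/150*128 = -320*1/150*128 = -32/15*128 = -4096/15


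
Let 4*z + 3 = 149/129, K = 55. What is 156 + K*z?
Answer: 33703/258 ≈ 130.63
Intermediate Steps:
z = -119/258 (z = -¾ + (149/129)/4 = -¾ + (149*(1/129))/4 = -¾ + (¼)*(149/129) = -¾ + 149/516 = -119/258 ≈ -0.46124)
156 + K*z = 156 + 55*(-119/258) = 156 - 6545/258 = 33703/258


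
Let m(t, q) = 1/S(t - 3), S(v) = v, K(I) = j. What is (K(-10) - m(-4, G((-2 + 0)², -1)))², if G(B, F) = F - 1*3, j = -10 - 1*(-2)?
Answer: 3025/49 ≈ 61.735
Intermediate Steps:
j = -8 (j = -10 + 2 = -8)
G(B, F) = -3 + F (G(B, F) = F - 3 = -3 + F)
K(I) = -8
m(t, q) = 1/(-3 + t) (m(t, q) = 1/(t - 3) = 1/(-3 + t))
(K(-10) - m(-4, G((-2 + 0)², -1)))² = (-8 - 1/(-3 - 4))² = (-8 - 1/(-7))² = (-8 - 1*(-⅐))² = (-8 + ⅐)² = (-55/7)² = 3025/49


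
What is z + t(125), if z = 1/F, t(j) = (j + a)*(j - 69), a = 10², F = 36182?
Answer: 455893201/36182 ≈ 12600.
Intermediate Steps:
a = 100
t(j) = (-69 + j)*(100 + j) (t(j) = (j + 100)*(j - 69) = (100 + j)*(-69 + j) = (-69 + j)*(100 + j))
z = 1/36182 ≈ 2.7638e-5
z + t(125) = 1/36182 + (-6900 + 125² + 31*125) = 1/36182 + (-6900 + 15625 + 3875) = 1/36182 + 12600 = 455893201/36182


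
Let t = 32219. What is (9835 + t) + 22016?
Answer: 64070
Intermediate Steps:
(9835 + t) + 22016 = (9835 + 32219) + 22016 = 42054 + 22016 = 64070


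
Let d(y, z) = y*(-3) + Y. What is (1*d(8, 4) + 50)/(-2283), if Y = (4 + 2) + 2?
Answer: -34/2283 ≈ -0.014893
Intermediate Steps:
Y = 8 (Y = 6 + 2 = 8)
d(y, z) = 8 - 3*y (d(y, z) = y*(-3) + 8 = -3*y + 8 = 8 - 3*y)
(1*d(8, 4) + 50)/(-2283) = (1*(8 - 3*8) + 50)/(-2283) = (1*(8 - 24) + 50)*(-1/2283) = (1*(-16) + 50)*(-1/2283) = (-16 + 50)*(-1/2283) = 34*(-1/2283) = -34/2283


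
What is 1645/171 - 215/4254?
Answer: 2320355/242478 ≈ 9.5693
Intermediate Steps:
1645/171 - 215/4254 = 2320355/242478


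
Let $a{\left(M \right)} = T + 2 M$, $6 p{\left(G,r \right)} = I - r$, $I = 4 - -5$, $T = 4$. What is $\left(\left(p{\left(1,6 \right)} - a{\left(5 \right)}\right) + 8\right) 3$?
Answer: $- \frac{33}{2} \approx -16.5$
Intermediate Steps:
$I = 9$ ($I = 4 + 5 = 9$)
$p{\left(G,r \right)} = \frac{3}{2} - \frac{r}{6}$ ($p{\left(G,r \right)} = \frac{9 - r}{6} = \frac{3}{2} - \frac{r}{6}$)
$a{\left(M \right)} = 4 + 2 M$
$\left(\left(p{\left(1,6 \right)} - a{\left(5 \right)}\right) + 8\right) 3 = \left(\left(\left(\frac{3}{2} - 1\right) - \left(4 + 2 \cdot 5\right)\right) + 8\right) 3 = \left(\left(\left(\frac{3}{2} - 1\right) - \left(4 + 10\right)\right) + 8\right) 3 = \left(\left(\frac{1}{2} - 14\right) + 8\right) 3 = \left(- \frac{27}{2} + 8\right) 3 = \left(- \frac{11}{2}\right) 3 = - \frac{33}{2}$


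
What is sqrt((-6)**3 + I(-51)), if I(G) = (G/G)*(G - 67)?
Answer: I*sqrt(334) ≈ 18.276*I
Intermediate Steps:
I(G) = -67 + G (I(G) = 1*(-67 + G) = -67 + G)
sqrt((-6)**3 + I(-51)) = sqrt((-6)**3 + (-67 - 51)) = sqrt(-216 - 118) = sqrt(-334) = I*sqrt(334)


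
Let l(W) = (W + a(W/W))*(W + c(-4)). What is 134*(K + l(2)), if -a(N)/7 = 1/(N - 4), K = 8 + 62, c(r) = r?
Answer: 24656/3 ≈ 8218.7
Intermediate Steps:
K = 70
a(N) = -7/(-4 + N) (a(N) = -7/(N - 4) = -7/(-4 + N))
l(W) = (-4 + W)*(7/3 + W) (l(W) = (W - 7/(-4 + W/W))*(W - 4) = (W - 7/(-4 + 1))*(-4 + W) = (W - 7/(-3))*(-4 + W) = (W - 7*(-1/3))*(-4 + W) = (W + 7/3)*(-4 + W) = (7/3 + W)*(-4 + W) = (-4 + W)*(7/3 + W))
134*(K + l(2)) = 134*(70 + (-28/3 + 2**2 - 5/3*2)) = 134*(70 + (-28/3 + 4 - 10/3)) = 134*(70 - 26/3) = 134*(184/3) = 24656/3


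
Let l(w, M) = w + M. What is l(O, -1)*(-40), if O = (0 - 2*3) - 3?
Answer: 400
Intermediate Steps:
O = -9 (O = (0 - 6) - 3 = -6 - 3 = -9)
l(w, M) = M + w
l(O, -1)*(-40) = (-1 - 9)*(-40) = -10*(-40) = 400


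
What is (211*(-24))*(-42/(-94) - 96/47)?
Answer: 379800/47 ≈ 8080.9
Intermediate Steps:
(211*(-24))*(-42/(-94) - 96/47) = -5064*(-42*(-1/94) - 96*1/47) = -5064*(21/47 - 96/47) = -5064*(-75/47) = 379800/47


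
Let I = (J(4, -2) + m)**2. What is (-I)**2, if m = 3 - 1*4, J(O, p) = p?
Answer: 81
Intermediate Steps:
m = -1 (m = 3 - 4 = -1)
I = 9 (I = (-2 - 1)**2 = (-3)**2 = 9)
(-I)**2 = (-1*9)**2 = (-9)**2 = 81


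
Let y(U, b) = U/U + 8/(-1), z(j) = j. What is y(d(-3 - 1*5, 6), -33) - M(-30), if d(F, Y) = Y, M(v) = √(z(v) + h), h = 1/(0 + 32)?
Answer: -7 - I*√1918/8 ≈ -7.0 - 5.4744*I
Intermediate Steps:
h = 1/32 ≈ 0.031250
M(v) = √(1/32 + v) (M(v) = √(v + 1/32) = √(1/32 + v))
y(U, b) = -7 (y(U, b) = 1 + 8*(-1) = 1 - 8 = -7)
y(d(-3 - 1*5, 6), -33) - M(-30) = -7 - √(2 + 64*(-30))/8 = -7 - √(2 - 1920)/8 = -7 - √(-1918)/8 = -7 - I*√1918/8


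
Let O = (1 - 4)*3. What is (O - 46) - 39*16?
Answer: -679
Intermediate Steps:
O = -9 (O = -3*3 = -9)
(O - 46) - 39*16 = (-9 - 46) - 39*16 = -55 - 624 = -679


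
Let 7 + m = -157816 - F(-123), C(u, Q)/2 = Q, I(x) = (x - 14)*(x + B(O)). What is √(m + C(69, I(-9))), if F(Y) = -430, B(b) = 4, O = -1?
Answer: I*√157163 ≈ 396.44*I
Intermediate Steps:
I(x) = (-14 + x)*(4 + x) (I(x) = (x - 14)*(x + 4) = (-14 + x)*(4 + x))
C(u, Q) = 2*Q
m = -157393 (m = -7 + (-157816 - 1*(-430)) = -7 + (-157816 + 430) = -7 - 157386 = -157393)
√(m + C(69, I(-9))) = √(-157393 + 2*(-56 + (-9)² - 10*(-9))) = √(-157393 + 2*(-56 + 81 + 90)) = √(-157393 + 2*115) = √(-157393 + 230) = √(-157163) = I*√157163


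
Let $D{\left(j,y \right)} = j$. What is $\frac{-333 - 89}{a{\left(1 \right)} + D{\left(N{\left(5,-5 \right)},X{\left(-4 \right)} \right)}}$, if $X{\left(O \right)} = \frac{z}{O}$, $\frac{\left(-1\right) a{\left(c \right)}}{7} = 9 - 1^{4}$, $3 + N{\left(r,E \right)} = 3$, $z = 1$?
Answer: $\frac{211}{28} \approx 7.5357$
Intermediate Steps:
$N{\left(r,E \right)} = 0$ ($N{\left(r,E \right)} = -3 + 3 = 0$)
$a{\left(c \right)} = -56$ ($a{\left(c \right)} = - 7 \left(9 - 1^{4}\right) = - 7 \left(9 - 1\right) = \left(-7\right) 8 = -56$)
$X{\left(O \right)} = \frac{1}{O}$ ($X{\left(O \right)} = 1 \frac{1}{O} = \frac{1}{O}$)
$\frac{-333 - 89}{a{\left(1 \right)} + D{\left(N{\left(5,-5 \right)},X{\left(-4 \right)} \right)}} = \frac{-333 - 89}{-56 + 0} = - \frac{422}{-56} = \left(-422\right) \left(- \frac{1}{56}\right) = \frac{211}{28}$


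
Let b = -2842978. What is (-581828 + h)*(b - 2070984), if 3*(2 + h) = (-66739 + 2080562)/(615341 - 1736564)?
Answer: 9617044014078174466/3363669 ≈ 2.8591e+12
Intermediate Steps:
h = -8741161/3363669 (h = -2 + ((-66739 + 2080562)/(615341 - 1736564))/3 = -2 + (2013823/(-1121223))/3 = -2 + (2013823*(-1/1121223))/3 = -2 + (⅓)*(-2013823/1121223) = -2 - 2013823/3363669 = -8741161/3363669 ≈ -2.5987)
(-581828 + h)*(b - 2070984) = (-581828 - 8741161/3363669)*(-2842978 - 2070984) = -1957085548093/3363669*(-4913962) = 9617044014078174466/3363669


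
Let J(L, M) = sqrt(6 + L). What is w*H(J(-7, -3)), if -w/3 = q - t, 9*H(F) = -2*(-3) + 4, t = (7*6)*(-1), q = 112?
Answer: -1540/3 ≈ -513.33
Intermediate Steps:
t = -42 (t = 42*(-1) = -42)
H(F) = 10/9 (H(F) = (-2*(-3) + 4)/9 = (6 + 4)/9 = (1/9)*10 = 10/9)
w = -462 (w = -3*(112 - 1*(-42)) = -3*(112 + 42) = -3*154 = -462)
w*H(J(-7, -3)) = -462*10/9 = -1540/3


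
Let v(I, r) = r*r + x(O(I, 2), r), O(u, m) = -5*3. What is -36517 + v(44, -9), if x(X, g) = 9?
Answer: -36427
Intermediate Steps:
O(u, m) = -15
v(I, r) = 9 + r**2 (v(I, r) = r*r + 9 = r**2 + 9 = 9 + r**2)
-36517 + v(44, -9) = -36517 + (9 + (-9)**2) = -36517 + (9 + 81) = -36517 + 90 = -36427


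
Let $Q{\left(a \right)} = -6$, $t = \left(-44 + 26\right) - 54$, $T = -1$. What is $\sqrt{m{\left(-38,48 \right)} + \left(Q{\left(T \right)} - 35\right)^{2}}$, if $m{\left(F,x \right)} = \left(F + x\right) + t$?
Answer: $\sqrt{1619} \approx 40.237$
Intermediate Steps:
$t = -72$ ($t = -18 - 54 = -72$)
$m{\left(F,x \right)} = -72 + F + x$ ($m{\left(F,x \right)} = \left(F + x\right) - 72 = -72 + F + x$)
$\sqrt{m{\left(-38,48 \right)} + \left(Q{\left(T \right)} - 35\right)^{2}} = \sqrt{\left(-72 - 38 + 48\right) + \left(-6 - 35\right)^{2}} = \sqrt{-62 + \left(-41\right)^{2}} = \sqrt{-62 + 1681} = \sqrt{1619}$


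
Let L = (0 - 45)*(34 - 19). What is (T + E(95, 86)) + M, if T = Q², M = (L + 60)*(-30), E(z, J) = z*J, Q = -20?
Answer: 27020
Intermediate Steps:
E(z, J) = J*z
L = -675 (L = -45*15 = -675)
M = 18450 (M = (-675 + 60)*(-30) = -615*(-30) = 18450)
T = 400 (T = (-20)² = 400)
(T + E(95, 86)) + M = (400 + 86*95) + 18450 = (400 + 8170) + 18450 = 8570 + 18450 = 27020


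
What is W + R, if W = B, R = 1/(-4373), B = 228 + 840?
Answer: 4670363/4373 ≈ 1068.0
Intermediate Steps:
B = 1068
R = -1/4373 ≈ -0.00022868
W = 1068
W + R = 1068 - 1/4373 = 4670363/4373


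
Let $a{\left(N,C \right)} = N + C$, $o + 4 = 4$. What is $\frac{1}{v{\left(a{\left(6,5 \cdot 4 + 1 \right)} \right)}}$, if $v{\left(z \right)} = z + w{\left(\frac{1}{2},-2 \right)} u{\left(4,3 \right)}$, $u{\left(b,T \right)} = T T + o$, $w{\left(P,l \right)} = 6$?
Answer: $\frac{1}{81} \approx 0.012346$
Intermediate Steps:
$o = 0$ ($o = -4 + 4 = 0$)
$a{\left(N,C \right)} = C + N$
$u{\left(b,T \right)} = T^{2}$ ($u{\left(b,T \right)} = T T + 0 = T^{2} + 0 = T^{2}$)
$v{\left(z \right)} = 54 + z$ ($v{\left(z \right)} = z + 6 \cdot 3^{2} = z + 6 \cdot 9 = z + 54 = 54 + z$)
$\frac{1}{v{\left(a{\left(6,5 \cdot 4 + 1 \right)} \right)}} = \frac{1}{54 + \left(\left(5 \cdot 4 + 1\right) + 6\right)} = \frac{1}{54 + \left(\left(20 + 1\right) + 6\right)} = \frac{1}{54 + \left(21 + 6\right)} = \frac{1}{54 + 27} = \frac{1}{81}$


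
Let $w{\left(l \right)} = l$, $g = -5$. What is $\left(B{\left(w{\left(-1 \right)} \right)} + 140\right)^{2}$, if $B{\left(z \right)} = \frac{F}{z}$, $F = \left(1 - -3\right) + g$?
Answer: $19881$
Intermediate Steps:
$F = -1$ ($F = \left(1 - -3\right) - 5 = \left(1 + 3\right) - 5 = 4 - 5 = -1$)
$B{\left(z \right)} = - \frac{1}{z}$
$\left(B{\left(w{\left(-1 \right)} \right)} + 140\right)^{2} = \left(- \frac{1}{-1} + 140\right)^{2} = \left(\left(-1\right) \left(-1\right) + 140\right)^{2} = \left(1 + 140\right)^{2} = 141^{2} = 19881$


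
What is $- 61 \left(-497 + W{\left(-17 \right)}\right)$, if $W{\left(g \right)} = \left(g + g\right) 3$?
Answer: $36539$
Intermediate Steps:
$W{\left(g \right)} = 6 g$ ($W{\left(g \right)} = 2 g 3 = 6 g$)
$- 61 \left(-497 + W{\left(-17 \right)}\right) = - 61 \left(-497 + 6 \left(-17\right)\right) = - 61 \left(-497 - 102\right) = \left(-61\right) \left(-599\right) = 36539$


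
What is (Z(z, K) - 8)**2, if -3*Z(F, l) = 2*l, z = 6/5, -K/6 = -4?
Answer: 576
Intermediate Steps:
K = 24 (K = -6*(-4) = 24)
z = 6/5 (z = 6*(1/5) = 6/5 ≈ 1.2000)
Z(F, l) = -2*l/3
(Z(z, K) - 8)**2 = (-2/3*24 - 8)**2 = (-16 - 8)**2 = (-24)**2 = 576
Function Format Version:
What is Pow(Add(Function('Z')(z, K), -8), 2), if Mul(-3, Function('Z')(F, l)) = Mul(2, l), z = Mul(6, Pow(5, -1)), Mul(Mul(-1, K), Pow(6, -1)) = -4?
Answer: 576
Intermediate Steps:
K = 24 (K = Mul(-6, -4) = 24)
z = Rational(6, 5) (z = Mul(6, Rational(1, 5)) = Rational(6, 5) ≈ 1.2000)
Function('Z')(F, l) = Mul(Rational(-2, 3), l) (Function('Z')(F, l) = Mul(Rational(-1, 3), Mul(2, l)) = Mul(Rational(-2, 3), l))
Pow(Add(Function('Z')(z, K), -8), 2) = Pow(Add(Mul(Rational(-2, 3), 24), -8), 2) = Pow(Add(-16, -8), 2) = Pow(-24, 2) = 576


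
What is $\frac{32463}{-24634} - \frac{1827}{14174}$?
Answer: $- \frac{126284220}{87290579} \approx -1.4467$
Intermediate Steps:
$\frac{32463}{-24634} - \frac{1827}{14174} = 32463 \left(- \frac{1}{24634}\right) - \frac{1827}{14174} = - \frac{32463}{24634} - \frac{1827}{14174} = - \frac{126284220}{87290579}$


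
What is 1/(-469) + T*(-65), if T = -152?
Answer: 4633719/469 ≈ 9880.0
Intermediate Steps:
1/(-469) + T*(-65) = 1/(-469) - 152*(-65) = -1/469 + 9880 = 4633719/469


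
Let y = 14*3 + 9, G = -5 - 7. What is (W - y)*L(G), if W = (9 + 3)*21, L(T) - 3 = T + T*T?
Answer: 27135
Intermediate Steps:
G = -12
y = 51 (y = 42 + 9 = 51)
L(T) = 3 + T + T**2 (L(T) = 3 + (T + T*T) = 3 + (T + T**2) = 3 + T + T**2)
W = 252 (W = 12*21 = 252)
(W - y)*L(G) = (252 - 1*51)*(3 - 12 + (-12)**2) = (252 - 51)*(3 - 12 + 144) = 201*135 = 27135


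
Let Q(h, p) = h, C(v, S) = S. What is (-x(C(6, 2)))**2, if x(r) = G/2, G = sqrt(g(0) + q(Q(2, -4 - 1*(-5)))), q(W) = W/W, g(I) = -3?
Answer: -1/2 ≈ -0.50000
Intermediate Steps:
q(W) = 1
G = I*sqrt(2) (G = sqrt(-3 + 1) = sqrt(-2) = I*sqrt(2) ≈ 1.4142*I)
x(r) = I*sqrt(2)/2 (x(r) = (I*sqrt(2))/2 = (I*sqrt(2))*(1/2) = I*sqrt(2)/2)
(-x(C(6, 2)))**2 = (-I*sqrt(2)/2)**2 = -1/2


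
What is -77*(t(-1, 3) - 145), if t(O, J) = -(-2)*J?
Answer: 10703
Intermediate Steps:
t(O, J) = 2*J
-77*(t(-1, 3) - 145) = -77*(2*3 - 145) = -77*(6 - 145) = -77*(-139) = 10703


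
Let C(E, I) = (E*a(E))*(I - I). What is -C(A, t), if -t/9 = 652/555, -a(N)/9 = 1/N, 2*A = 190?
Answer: 0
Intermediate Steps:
A = 95 (A = (½)*190 = 95)
a(N) = -9/N
t = -1956/185 (t = -5868/555 = -9*652/555 = -1956/185 ≈ -10.573)
C(E, I) = 0 (C(E, I) = (E*(-9/E))*(I - I) = -9*0 = 0)
-C(A, t) = -1*0 = 0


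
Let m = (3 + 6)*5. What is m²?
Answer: 2025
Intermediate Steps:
m = 45 (m = 9*5 = 45)
m² = 45² = 2025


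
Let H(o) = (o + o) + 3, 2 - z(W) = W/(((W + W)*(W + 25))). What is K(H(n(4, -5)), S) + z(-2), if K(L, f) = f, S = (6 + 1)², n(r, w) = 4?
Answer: 2345/46 ≈ 50.978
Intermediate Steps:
S = 49 (S = 7² = 49)
z(W) = 2 - 1/(2*(25 + W)) (z(W) = 2 - W/((W + W)*(W + 25)) = 2 - W/((2*W)*(25 + W)) = 2 - W/(2*W*(25 + W)) = 2 - W*1/(2*W*(25 + W)) = 2 - 1/(2*(25 + W)))
H(o) = 3 + 2*o (H(o) = 2*o + 3 = 3 + 2*o)
K(H(n(4, -5)), S) + z(-2) = 49 + (99 + 4*(-2))/(2*(25 - 2)) = 49 + (½)*(99 - 8)/23 = 49 + (½)*(1/23)*91 = 49 + 91/46 = 2345/46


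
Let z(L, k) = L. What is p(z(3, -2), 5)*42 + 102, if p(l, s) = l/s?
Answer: 636/5 ≈ 127.20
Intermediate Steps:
p(z(3, -2), 5)*42 + 102 = (3/5)*42 + 102 = (3*(⅕))*42 + 102 = (⅗)*42 + 102 = 126/5 + 102 = 636/5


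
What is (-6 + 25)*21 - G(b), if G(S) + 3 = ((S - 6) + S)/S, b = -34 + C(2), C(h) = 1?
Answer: 4398/11 ≈ 399.82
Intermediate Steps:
b = -33 (b = -34 + 1 = -33)
G(S) = -3 + (-6 + 2*S)/S (G(S) = -3 + ((S - 6) + S)/S = -3 + ((-6 + S) + S)/S = -3 + (-6 + 2*S)/S)
(-6 + 25)*21 - G(b) = (-6 + 25)*21 - (-6 - 1*(-33))/(-33) = 19*21 - (-1)*(-6 + 33)/33 = 399 - (-1)*27/33 = 399 - 1*(-9/11) = 399 + 9/11 = 4398/11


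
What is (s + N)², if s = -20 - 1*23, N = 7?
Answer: 1296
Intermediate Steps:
s = -43 (s = -20 - 23 = -43)
(s + N)² = (-43 + 7)² = (-36)² = 1296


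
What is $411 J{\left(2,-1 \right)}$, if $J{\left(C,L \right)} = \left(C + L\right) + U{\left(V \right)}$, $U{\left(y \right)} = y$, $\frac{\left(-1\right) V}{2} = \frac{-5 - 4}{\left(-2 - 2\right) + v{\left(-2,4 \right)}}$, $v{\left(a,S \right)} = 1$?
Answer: $-2055$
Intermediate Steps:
$V = -6$ ($V = - 2 \frac{-5 - 4}{\left(-2 - 2\right) + 1} = - 2 \left(- \frac{9}{-4 + 1}\right) = - 2 \left(- \frac{9}{-3}\right) = - 2 \left(\left(-9\right) \left(- \frac{1}{3}\right)\right) = \left(-2\right) 3 = -6$)
$J{\left(C,L \right)} = -6 + C + L$ ($J{\left(C,L \right)} = \left(C + L\right) - 6 = -6 + C + L$)
$411 J{\left(2,-1 \right)} = 411 \left(-6 + 2 - 1\right) = 411 \left(-5\right) = -2055$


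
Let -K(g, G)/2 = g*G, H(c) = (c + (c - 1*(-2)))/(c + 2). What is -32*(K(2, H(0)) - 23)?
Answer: 864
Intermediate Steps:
H(c) = (2 + 2*c)/(2 + c) (H(c) = (c + (c + 2))/(2 + c) = (c + (2 + c))/(2 + c) = (2 + 2*c)/(2 + c))
K(g, G) = -2*G*g (K(g, G) = -2*g*G = -2*G*g)
-32*(K(2, H(0)) - 23) = -32*(-2*2*(1 + 0)/(2 + 0)*2 - 23) = -32*(-2*2*1/2*2 - 23) = -32*(-2*2*(½)*1*2 - 23) = -32*(-2*1*2 - 23) = -32*(-4 - 23) = -32*(-27) = 864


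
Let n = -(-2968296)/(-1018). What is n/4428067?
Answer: -1484148/2253886103 ≈ -0.00065848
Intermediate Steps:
n = -1484148/509 (n = -(-2968296)*(-1)/1018 = -1348*1101/509 = -1484148/509 ≈ -2915.8)
n/4428067 = -1484148/509/4428067 = -1484148/509*1/4428067 = -1484148/2253886103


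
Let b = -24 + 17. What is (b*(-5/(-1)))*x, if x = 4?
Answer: -140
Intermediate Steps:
b = -7
(b*(-5/(-1)))*x = -(-35)/(-1)*4 = -(-35)*(-1)*4 = -7*5*4 = -35*4 = -140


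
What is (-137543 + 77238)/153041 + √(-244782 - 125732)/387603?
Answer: -8615/21863 + I*√370514/387603 ≈ -0.39404 + 0.0015704*I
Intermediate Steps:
(-137543 + 77238)/153041 + √(-244782 - 125732)/387603 = -60305*1/153041 + √(-370514)*(1/387603) = -8615/21863 + (I*√370514)*(1/387603) = -8615/21863 + I*√370514/387603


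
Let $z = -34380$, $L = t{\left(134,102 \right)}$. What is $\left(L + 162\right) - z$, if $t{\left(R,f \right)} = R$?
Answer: $34676$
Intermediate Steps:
$L = 134$
$\left(L + 162\right) - z = \left(134 + 162\right) - -34380 = 296 + 34380 = 34676$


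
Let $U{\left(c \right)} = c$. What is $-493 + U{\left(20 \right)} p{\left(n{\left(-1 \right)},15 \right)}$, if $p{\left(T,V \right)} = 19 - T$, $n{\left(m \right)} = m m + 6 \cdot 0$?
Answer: $-133$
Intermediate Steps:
$n{\left(m \right)} = m^{2}$ ($n{\left(m \right)} = m^{2} + 0 = m^{2}$)
$-493 + U{\left(20 \right)} p{\left(n{\left(-1 \right)},15 \right)} = -493 + 20 \left(19 - \left(-1\right)^{2}\right) = -493 + 20 \left(19 - 1\right) = -493 + 20 \cdot 18 = -493 + 360 = -133$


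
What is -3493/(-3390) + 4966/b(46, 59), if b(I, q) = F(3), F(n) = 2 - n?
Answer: -16831247/3390 ≈ -4965.0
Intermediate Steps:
b(I, q) = -1 (b(I, q) = 2 - 1*3 = 2 - 3 = -1)
-3493/(-3390) + 4966/b(46, 59) = -3493/(-3390) + 4966/(-1) = -3493*(-1/3390) + 4966*(-1) = 3493/3390 - 4966 = -16831247/3390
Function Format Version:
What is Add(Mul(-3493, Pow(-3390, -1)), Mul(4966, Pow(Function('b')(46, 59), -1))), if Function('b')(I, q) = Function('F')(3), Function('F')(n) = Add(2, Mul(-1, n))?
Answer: Rational(-16831247, 3390) ≈ -4965.0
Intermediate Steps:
Function('b')(I, q) = -1 (Function('b')(I, q) = Add(2, Mul(-1, 3)) = Add(2, -3) = -1)
Add(Mul(-3493, Pow(-3390, -1)), Mul(4966, Pow(Function('b')(46, 59), -1))) = Add(Mul(-3493, Pow(-3390, -1)), Mul(4966, Pow(-1, -1))) = Add(Mul(-3493, Rational(-1, 3390)), Mul(4966, -1)) = Add(Rational(3493, 3390), -4966) = Rational(-16831247, 3390)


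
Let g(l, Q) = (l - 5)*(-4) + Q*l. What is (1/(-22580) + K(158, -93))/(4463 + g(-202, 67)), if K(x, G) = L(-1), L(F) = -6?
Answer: 135481/186126940 ≈ 0.00072790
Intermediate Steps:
K(x, G) = -6
g(l, Q) = 20 - 4*l + Q*l (g(l, Q) = (-5 + l)*(-4) + Q*l = (20 - 4*l) + Q*l = 20 - 4*l + Q*l)
(1/(-22580) + K(158, -93))/(4463 + g(-202, 67)) = (1/(-22580) - 6)/(4463 + (20 - 4*(-202) + 67*(-202))) = (-1/22580 - 6)/(4463 + (20 + 808 - 13534)) = -135481/(22580*(4463 - 12706)) = -135481/22580/(-8243) = -135481/22580*(-1/8243) = 135481/186126940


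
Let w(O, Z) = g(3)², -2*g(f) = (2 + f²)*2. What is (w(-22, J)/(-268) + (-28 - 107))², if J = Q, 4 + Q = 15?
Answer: 1317762601/71824 ≈ 18347.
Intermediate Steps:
Q = 11 (Q = -4 + 15 = 11)
J = 11
g(f) = -2 - f² (g(f) = -(2 + f²)*2/2 = -(4 + 2*f²)/2 = -2 - f²)
w(O, Z) = 121 (w(O, Z) = (-2 - 1*3²)² = (-2 - 1*9)² = (-2 - 9)² = (-11)² = 121)
(w(-22, J)/(-268) + (-28 - 107))² = (121/(-268) + (-28 - 107))² = (121*(-1/268) - 135)² = (-121/268 - 135)² = (-36301/268)² = 1317762601/71824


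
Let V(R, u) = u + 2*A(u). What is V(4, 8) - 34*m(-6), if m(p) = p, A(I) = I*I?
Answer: 340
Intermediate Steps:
A(I) = I²
V(R, u) = u + 2*u²
V(4, 8) - 34*m(-6) = 8*(1 + 2*8) - 34*(-6) = 8*(1 + 16) + 204 = 8*17 + 204 = 136 + 204 = 340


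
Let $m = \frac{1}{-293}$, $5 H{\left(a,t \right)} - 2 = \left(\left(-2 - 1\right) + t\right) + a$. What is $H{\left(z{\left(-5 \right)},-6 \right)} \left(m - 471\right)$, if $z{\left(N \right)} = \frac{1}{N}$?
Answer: $\frac{4968144}{7325} \approx 678.25$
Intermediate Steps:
$H{\left(a,t \right)} = - \frac{1}{5} + \frac{a}{5} + \frac{t}{5}$ ($H{\left(a,t \right)} = \frac{2}{5} + \frac{\left(\left(-2 - 1\right) + t\right) + a}{5} = \frac{2}{5} + \frac{\left(-3 + t\right) + a}{5} = \frac{2}{5} + \frac{-3 + a + t}{5} = \frac{2}{5} + \left(- \frac{3}{5} + \frac{a}{5} + \frac{t}{5}\right) = - \frac{1}{5} + \frac{a}{5} + \frac{t}{5}$)
$m = - \frac{1}{293} \approx -0.003413$
$H{\left(z{\left(-5 \right)},-6 \right)} \left(m - 471\right) = \left(- \frac{1}{5} + \frac{1}{5 \left(-5\right)} + \frac{1}{5} \left(-6\right)\right) \left(- \frac{1}{293} - 471\right) = \left(- \frac{1}{5} + \frac{1}{5} \left(- \frac{1}{5}\right) - \frac{6}{5}\right) \left(- \frac{138004}{293}\right) = \left(- \frac{1}{5} - \frac{1}{25} - \frac{6}{5}\right) \left(- \frac{138004}{293}\right) = \left(- \frac{36}{25}\right) \left(- \frac{138004}{293}\right) = \frac{4968144}{7325}$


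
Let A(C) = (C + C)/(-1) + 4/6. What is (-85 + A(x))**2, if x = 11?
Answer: 101761/9 ≈ 11307.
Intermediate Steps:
A(C) = 2/3 - 2*C (A(C) = (2*C)*(-1) + 4*(1/6) = -2*C + 2/3 = 2/3 - 2*C)
(-85 + A(x))**2 = (-85 + (2/3 - 2*11))**2 = (-85 + (2/3 - 22))**2 = (-85 - 64/3)**2 = (-319/3)**2 = 101761/9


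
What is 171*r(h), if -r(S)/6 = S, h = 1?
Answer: -1026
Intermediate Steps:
r(S) = -6*S
171*r(h) = 171*(-6*1) = 171*(-6) = -1026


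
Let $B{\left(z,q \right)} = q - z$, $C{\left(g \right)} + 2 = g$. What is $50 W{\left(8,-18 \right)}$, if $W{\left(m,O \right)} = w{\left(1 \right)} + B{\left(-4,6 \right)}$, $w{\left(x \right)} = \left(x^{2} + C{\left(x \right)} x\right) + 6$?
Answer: $800$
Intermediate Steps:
$C{\left(g \right)} = -2 + g$
$w{\left(x \right)} = 6 + x^{2} + x \left(-2 + x\right)$ ($w{\left(x \right)} = \left(x^{2} + \left(-2 + x\right) x\right) + 6 = \left(x^{2} + x \left(-2 + x\right)\right) + 6 = 6 + x^{2} + x \left(-2 + x\right)$)
$W{\left(m,O \right)} = 16$ ($W{\left(m,O \right)} = \left(6 - 2 + 2 \cdot 1^{2}\right) + \left(6 - -4\right) = \left(6 - 2 + 2 \cdot 1\right) + \left(6 + 4\right) = \left(6 - 2 + 2\right) + 10 = 6 + 10 = 16$)
$50 W{\left(8,-18 \right)} = 50 \cdot 16 = 800$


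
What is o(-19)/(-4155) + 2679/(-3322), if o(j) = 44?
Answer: -11277413/13802910 ≈ -0.81703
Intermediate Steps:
o(-19)/(-4155) + 2679/(-3322) = 44/(-4155) + 2679/(-3322) = 44*(-1/4155) + 2679*(-1/3322) = -44/4155 - 2679/3322 = -11277413/13802910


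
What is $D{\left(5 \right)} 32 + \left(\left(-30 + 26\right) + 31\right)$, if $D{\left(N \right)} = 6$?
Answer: $219$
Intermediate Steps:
$D{\left(5 \right)} 32 + \left(\left(-30 + 26\right) + 31\right) = 6 \cdot 32 + \left(\left(-30 + 26\right) + 31\right) = 192 + \left(-4 + 31\right) = 192 + 27 = 219$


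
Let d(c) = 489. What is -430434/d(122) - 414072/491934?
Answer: -72238446/81989 ≈ -881.08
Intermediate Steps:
-430434/d(122) - 414072/491934 = -430434/489 - 414072/491934 = -430434*1/489 - 414072*1/491934 = -143478/163 - 69012/81989 = -72238446/81989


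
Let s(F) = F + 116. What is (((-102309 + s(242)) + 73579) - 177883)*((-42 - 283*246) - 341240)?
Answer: 84750179500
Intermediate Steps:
s(F) = 116 + F
(((-102309 + s(242)) + 73579) - 177883)*((-42 - 283*246) - 341240) = (((-102309 + (116 + 242)) + 73579) - 177883)*((-42 - 283*246) - 341240) = (((-102309 + 358) + 73579) - 177883)*((-42 - 69618) - 341240) = ((-101951 + 73579) - 177883)*(-69660 - 341240) = (-28372 - 177883)*(-410900) = -206255*(-410900) = 84750179500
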